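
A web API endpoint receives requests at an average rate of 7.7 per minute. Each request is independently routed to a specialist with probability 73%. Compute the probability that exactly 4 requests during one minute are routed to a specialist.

0.1506

Thinning: the requests that are routed to a specialist themselves form a Poisson process with rate 0.73 × 7.7 = 5.621 per minute.
So μ = 5.621.
P(N = 4) = e^(−5.621) · 5.621^4/4! ≈ 0.1506.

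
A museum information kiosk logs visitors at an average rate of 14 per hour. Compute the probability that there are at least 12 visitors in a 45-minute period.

Over the interval, μ = 14 × 0.75 = 10.5 (a 45-minute period = 0.75 hours).
P(N ≥ 12) = 1 − P(N ≤ 11) = 1 − Σ_{j=0}^{11} e^(−μ) μ^j/j! ≈ 0.3613.

0.3613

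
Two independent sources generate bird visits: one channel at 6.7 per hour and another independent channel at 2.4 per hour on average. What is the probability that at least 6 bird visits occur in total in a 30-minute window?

0.3056

Independent Poisson processes superpose: combined rate λ = 6.7 + 2.4 = 9.1 per hour.
Over the interval, μ = 9.1 × 0.5 = 4.55 (a 30-minute window = 0.5 hours).
P(N ≥ 6) = 1 − P(N ≤ 5) ≈ 0.3056.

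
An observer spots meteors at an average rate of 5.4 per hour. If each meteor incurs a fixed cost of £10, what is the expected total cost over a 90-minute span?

£81

E[N] = 5.4 × 1.5 = 8.1 (a 90-minute span = 1.5 hours); E[cost] = 8.1 × £10 = £81.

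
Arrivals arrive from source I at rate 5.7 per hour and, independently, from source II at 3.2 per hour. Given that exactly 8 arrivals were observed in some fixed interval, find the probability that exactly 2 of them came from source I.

Given the total, each event is independently from source I with probability p = λ_I/(λ_I+λ_II) = 5.7/8.9 ≈ 0.6404.
So K ~ Binomial(8, 5.7/8.9): P(K = 2) = C(8,2) · (5.7/8.9)^2 · (3.2/8.9)^6 ≈ 0.0248.

0.0248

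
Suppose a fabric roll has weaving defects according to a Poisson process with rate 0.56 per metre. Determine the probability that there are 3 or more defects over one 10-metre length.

Over the interval, μ = 0.56 × 10 = 5.6 (a 10-metre length = 10 metres).
P(N ≥ 3) = 1 − P(N ≤ 2) = 1 − Σ_{j=0}^{2} e^(−μ) μ^j/j! ≈ 0.9176.

0.9176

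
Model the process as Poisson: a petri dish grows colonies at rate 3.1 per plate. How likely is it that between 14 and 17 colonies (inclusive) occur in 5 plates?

Over the interval, μ = 3.1 × 5 = 15.5 (5 plates).
P(14 ≤ N ≤ 17) = Σ_{j=14}^{17} e^(−15.5) · 15.5^j/j! ≈ 0.3881.

0.3881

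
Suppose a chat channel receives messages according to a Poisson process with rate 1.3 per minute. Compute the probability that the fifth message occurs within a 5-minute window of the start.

0.7763

Over the interval, μ = 1.3 × 5 = 6.5 (a 5-minute window = 5 minutes).
The fifth arrival falls in the interval iff at least 5 events occur there: P(S_5 ≤ t) = P(N ≥ 5) = 1 − P(N ≤ 4) ≈ 0.7763.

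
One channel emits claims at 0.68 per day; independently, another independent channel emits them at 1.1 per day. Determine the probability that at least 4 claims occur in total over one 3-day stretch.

Independent Poisson processes superpose: combined rate λ = 0.68 + 1.1 = 1.78 per day.
Over the interval, μ = 1.78 × 3 = 5.34 (a 3-day stretch = 3 days).
P(N ≥ 4) = 1 − P(N ≤ 3) ≈ 0.7795.

0.7795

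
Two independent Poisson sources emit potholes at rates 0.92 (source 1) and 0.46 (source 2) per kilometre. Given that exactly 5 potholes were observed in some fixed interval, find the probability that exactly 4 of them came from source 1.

0.3292

Given the total, each event is independently from source 1 with probability p = λ_1/(λ_1+λ_2) = 0.92/1.38 ≈ 0.6667.
So K ~ Binomial(5, 0.92/1.38): P(K = 4) = C(5,4) · (0.92/1.38)^4 · (0.46/1.38)^1 ≈ 0.3292.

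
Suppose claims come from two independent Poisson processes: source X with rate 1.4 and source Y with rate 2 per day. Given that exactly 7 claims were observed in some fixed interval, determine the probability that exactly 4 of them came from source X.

Given the total, each event is independently from source X with probability p = λ_X/(λ_X+λ_Y) = 1.4/3.4 ≈ 0.4118.
So K ~ Binomial(7, 1.4/3.4): P(K = 4) = C(7,4) · (1.4/3.4)^4 · (2/3.4)^3 ≈ 0.2048.

0.2048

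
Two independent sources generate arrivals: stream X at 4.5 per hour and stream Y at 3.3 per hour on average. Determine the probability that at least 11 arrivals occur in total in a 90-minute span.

Independent Poisson processes superpose: combined rate λ = 4.5 + 3.3 = 7.8 per hour.
Over the interval, μ = 7.8 × 1.5 = 11.7 (a 90-minute span = 1.5 hours).
P(N ≥ 11) = 1 − P(N ≤ 10) ≈ 0.6206.

0.6206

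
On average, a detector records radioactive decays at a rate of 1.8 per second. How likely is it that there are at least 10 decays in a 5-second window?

Over the interval, μ = 1.8 × 5 = 9 (a 5-second window = 5 seconds).
P(N ≥ 10) = 1 − P(N ≤ 9) = 1 − Σ_{j=0}^{9} e^(−μ) μ^j/j! ≈ 0.4126.

0.4126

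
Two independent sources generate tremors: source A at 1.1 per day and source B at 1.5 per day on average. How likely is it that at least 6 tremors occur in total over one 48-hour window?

Independent Poisson processes superpose: combined rate λ = 1.1 + 1.5 = 2.6 per day.
Over the interval, μ = 2.6 × 2 = 5.2 (a 48-hour window = 2 days).
P(N ≥ 6) = 1 − P(N ≤ 5) ≈ 0.4191.

0.4191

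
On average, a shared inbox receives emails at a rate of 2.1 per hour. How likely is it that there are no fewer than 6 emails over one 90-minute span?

Over the interval, μ = 2.1 × 1.5 = 3.15 (a 90-minute span = 1.5 hours).
P(N ≥ 6) = 1 − P(N ≤ 5) = 1 − Σ_{j=0}^{5} e^(−μ) μ^j/j! ≈ 0.0998.

0.0998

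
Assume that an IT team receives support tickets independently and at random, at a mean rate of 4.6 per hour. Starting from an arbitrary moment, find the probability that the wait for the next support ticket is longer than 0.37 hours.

0.1823

The wait for the next event is exponential with rate λ = 4.6 per hour.
P(T > 0.37) = e^(−λt) = e^(−4.6 × 0.37) = e^(−1.702) ≈ 0.1823.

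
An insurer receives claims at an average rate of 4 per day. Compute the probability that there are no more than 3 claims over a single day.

With mean μ = 4 per day,
P(N ≤ 3) = Σ_{j=0}^{3} e^(−μ) μ^j/j! ≈ 0.4335.

0.4335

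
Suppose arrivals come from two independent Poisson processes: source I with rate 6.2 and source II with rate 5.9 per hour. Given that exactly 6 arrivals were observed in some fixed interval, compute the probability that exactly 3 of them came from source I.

Given the total, each event is independently from source I with probability p = λ_I/(λ_I+λ_II) = 6.2/12.1 ≈ 0.5124.
So K ~ Binomial(6, 6.2/12.1): P(K = 3) = C(6,3) · (6.2/12.1)^3 · (5.9/12.1)^3 ≈ 0.3119.

0.3119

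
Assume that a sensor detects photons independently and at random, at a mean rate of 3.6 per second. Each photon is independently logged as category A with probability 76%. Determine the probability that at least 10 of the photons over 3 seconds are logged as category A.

Thinning: the photons that are logged as category A themselves form a Poisson process with rate 0.76 × 3.6 = 2.736 per second.
Over the interval, μ = 2.736 × 3 = 8.208 (3 seconds).
P(N ≥ 10) = 1 − P(N ≤ 9) ≈ 0.3095.

0.3095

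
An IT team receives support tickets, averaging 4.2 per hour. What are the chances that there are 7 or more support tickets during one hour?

0.1325

With mean μ = 4.2 per hour,
P(N ≥ 7) = 1 − P(N ≤ 6) = 1 − Σ_{j=0}^{6} e^(−μ) μ^j/j! ≈ 0.1325.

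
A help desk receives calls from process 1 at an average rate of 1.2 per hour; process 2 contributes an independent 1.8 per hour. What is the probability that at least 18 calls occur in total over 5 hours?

Independent Poisson processes superpose: combined rate λ = 1.2 + 1.8 = 3 per hour.
Over the interval, μ = 3 × 5 = 15 (5 hours).
P(N ≥ 18) = 1 − P(N ≤ 17) ≈ 0.2511.

0.2511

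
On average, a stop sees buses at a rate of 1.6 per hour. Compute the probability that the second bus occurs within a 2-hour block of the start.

0.8288

Over the interval, μ = 1.6 × 2 = 3.2 (a 2-hour block = 2 hours).
The second arrival falls in the interval iff at least 2 events occur there: P(S_2 ≤ t) = P(N ≥ 2) = 1 − P(N ≤ 1) ≈ 0.8288.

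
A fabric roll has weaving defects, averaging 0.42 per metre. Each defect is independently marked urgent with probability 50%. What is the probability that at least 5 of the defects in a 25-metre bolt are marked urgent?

Thinning: the defects that are marked urgent themselves form a Poisson process with rate 0.5 × 0.42 = 0.21 per metre.
Over the interval, μ = 0.21 × 25 = 5.25 (a 25-metre bolt = 25 metres).
P(N ≥ 5) = 1 − P(N ≤ 4) ≈ 0.6022.

0.6022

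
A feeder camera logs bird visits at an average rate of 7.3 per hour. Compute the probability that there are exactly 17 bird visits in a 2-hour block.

0.0798

Over the interval, μ = 7.3 × 2 = 14.6 (a 2-hour block = 2 hours).
P(N = 17) = e^(−μ) μ^17/17! = e^(−14.6) · 14.6^17/355687428096000 ≈ 0.0798.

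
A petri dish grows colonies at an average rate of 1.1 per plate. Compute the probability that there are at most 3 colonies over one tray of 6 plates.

Over the interval, μ = 1.1 × 6 = 6.6 (a tray of 6 plates = 6 plates).
P(N ≤ 3) = Σ_{j=0}^{3} e^(−μ) μ^j/j! ≈ 0.1052.

0.1052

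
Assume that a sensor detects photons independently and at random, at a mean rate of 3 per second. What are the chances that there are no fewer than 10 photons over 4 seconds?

Over the interval, μ = 3 × 4 = 12 (4 seconds).
P(N ≥ 10) = 1 − P(N ≤ 9) = 1 − Σ_{j=0}^{9} e^(−μ) μ^j/j! ≈ 0.7576.

0.7576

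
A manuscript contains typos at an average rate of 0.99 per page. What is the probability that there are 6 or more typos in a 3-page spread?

0.0809

Over the interval, μ = 0.99 × 3 = 2.97 (a 3-page spread = 3 pages).
P(N ≥ 6) = 1 − P(N ≤ 5) = 1 − Σ_{j=0}^{5} e^(−μ) μ^j/j! ≈ 0.0809.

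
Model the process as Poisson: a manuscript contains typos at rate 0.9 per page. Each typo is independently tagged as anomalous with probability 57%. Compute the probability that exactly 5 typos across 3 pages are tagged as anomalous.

0.0154

Thinning: the typos that are tagged as anomalous themselves form a Poisson process with rate 0.57 × 0.9 = 0.513 per page.
Over the interval, μ = 0.513 × 3 = 1.539 (3 pages).
P(N = 5) = e^(−1.539) · 1.539^5/5! ≈ 0.0154.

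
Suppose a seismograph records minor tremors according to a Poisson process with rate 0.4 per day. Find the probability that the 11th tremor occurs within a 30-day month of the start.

Over the interval, μ = 0.4 × 30 = 12 (a 30-day month = 30 days).
The 11th arrival falls in the interval iff at least 11 events occur there: P(S_11 ≤ t) = P(N ≥ 11) = 1 − P(N ≤ 10) ≈ 0.6528.

0.6528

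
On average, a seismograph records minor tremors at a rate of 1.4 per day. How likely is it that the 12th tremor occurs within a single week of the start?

0.2807

Over the interval, μ = 1.4 × 7 = 9.8 (a week = 7 days).
The 12th arrival falls in the interval iff at least 12 events occur there: P(S_12 ≤ t) = P(N ≥ 12) = 1 − P(N ≤ 11) ≈ 0.2807.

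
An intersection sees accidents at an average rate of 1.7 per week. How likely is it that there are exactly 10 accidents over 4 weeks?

0.0649

Over the interval, μ = 1.7 × 4 = 6.8 (4 weeks).
P(N = 10) = e^(−μ) μ^10/10! = e^(−6.8) · 6.8^10/3628800 ≈ 0.0649.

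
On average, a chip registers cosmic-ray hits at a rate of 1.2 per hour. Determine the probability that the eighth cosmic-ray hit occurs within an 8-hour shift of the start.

0.7416

Over the interval, μ = 1.2 × 8 = 9.6 (an 8-hour shift = 8 hours).
The eighth arrival falls in the interval iff at least 8 events occur there: P(S_8 ≤ t) = P(N ≥ 8) = 1 − P(N ≤ 7) ≈ 0.7416.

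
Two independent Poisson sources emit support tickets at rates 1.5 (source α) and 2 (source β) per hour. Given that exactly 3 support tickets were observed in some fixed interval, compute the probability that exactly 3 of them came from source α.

0.0787

Given the total, each event is independently from source α with probability p = λ_α/(λ_α+λ_β) = 1.5/3.5 ≈ 0.4286.
So K ~ Binomial(3, 1.5/3.5): P(K = 3) = C(3,3) · (1.5/3.5)^3 · (2/3.5)^0 ≈ 0.0787.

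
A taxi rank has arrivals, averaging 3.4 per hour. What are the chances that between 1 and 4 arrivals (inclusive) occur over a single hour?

0.7108

With mean μ = 3.4 per hour,
P(1 ≤ N ≤ 4) = Σ_{j=1}^{4} e^(−3.4) · 3.4^j/j! ≈ 0.7108.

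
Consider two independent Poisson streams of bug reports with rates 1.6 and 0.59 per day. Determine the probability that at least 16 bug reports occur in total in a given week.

0.4657

Independent Poisson processes superpose: combined rate λ = 1.6 + 0.59 = 2.19 per day.
Over the interval, μ = 2.19 × 7 = 15.33 (a week = 7 days).
P(N ≥ 16) = 1 − P(N ≤ 15) ≈ 0.4657.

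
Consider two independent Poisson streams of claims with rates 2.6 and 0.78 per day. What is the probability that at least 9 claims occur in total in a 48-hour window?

Independent Poisson processes superpose: combined rate λ = 2.6 + 0.78 = 3.38 per day.
Over the interval, μ = 3.38 × 2 = 6.76 (a 48-hour window = 2 days).
P(N ≥ 9) = 1 − P(N ≤ 8) ≈ 0.2402.

0.2402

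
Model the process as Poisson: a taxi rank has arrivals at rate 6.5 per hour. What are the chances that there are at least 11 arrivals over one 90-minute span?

Over the interval, μ = 6.5 × 1.5 = 9.75 (a 90-minute span = 1.5 hours).
P(N ≥ 11) = 1 − P(N ≤ 10) = 1 − Σ_{j=0}^{10} e^(−μ) μ^j/j! ≈ 0.3857.

0.3857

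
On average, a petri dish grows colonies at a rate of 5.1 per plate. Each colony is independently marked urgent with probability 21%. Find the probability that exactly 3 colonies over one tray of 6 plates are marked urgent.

0.0716

Thinning: the colonies that are marked urgent themselves form a Poisson process with rate 0.21 × 5.1 = 1.071 per plate.
Over the interval, μ = 1.071 × 6 = 6.426 (a tray of 6 plates = 6 plates).
P(N = 3) = e^(−6.426) · 6.426^3/3! ≈ 0.0716.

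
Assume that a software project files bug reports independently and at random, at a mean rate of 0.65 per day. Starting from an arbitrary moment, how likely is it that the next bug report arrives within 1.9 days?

0.7092

Inter-arrival times are exponential with rate λ = 0.65 per day.
P(T ≤ 1.9) = 1 − e^(−λt) = 1 − e^(−0.65 × 1.9) = 1 − e^(−1.235) ≈ 0.7092.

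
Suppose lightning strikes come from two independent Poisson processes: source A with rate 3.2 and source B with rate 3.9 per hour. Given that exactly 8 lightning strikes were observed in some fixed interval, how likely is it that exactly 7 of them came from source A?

0.0166

Given the total, each event is independently from source A with probability p = λ_A/(λ_A+λ_B) = 3.2/7.1 ≈ 0.4507.
So K ~ Binomial(8, 3.2/7.1): P(K = 7) = C(8,7) · (3.2/7.1)^7 · (3.9/7.1)^1 ≈ 0.0166.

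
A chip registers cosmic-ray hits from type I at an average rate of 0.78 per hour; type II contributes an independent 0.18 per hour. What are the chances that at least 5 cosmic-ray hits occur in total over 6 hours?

Independent Poisson processes superpose: combined rate λ = 0.78 + 0.18 = 0.96 per hour.
Over the interval, μ = 0.96 × 6 = 5.76 (6 hours).
P(N ≥ 5) = 1 − P(N ≤ 4) ≈ 0.6815.

0.6815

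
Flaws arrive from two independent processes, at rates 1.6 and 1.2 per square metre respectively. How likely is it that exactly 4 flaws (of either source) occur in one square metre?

0.1557

Independent Poisson processes superpose: combined rate λ = 1.6 + 1.2 = 2.8 per square metre.
So μ = 2.8.
P(N = 4) = e^(−2.8) · 2.8^4/4! ≈ 0.1557.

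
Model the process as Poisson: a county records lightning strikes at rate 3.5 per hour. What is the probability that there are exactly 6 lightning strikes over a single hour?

0.0771

With mean μ = 3.5 per hour,
P(N = 6) = e^(−μ) μ^6/6! = e^(−3.5) · 3.5^6/720 ≈ 0.0771.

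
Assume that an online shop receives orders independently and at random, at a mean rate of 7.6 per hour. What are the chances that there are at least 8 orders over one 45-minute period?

0.2159

Over the interval, μ = 7.6 × 0.75 = 5.7 (a 45-minute period = 0.75 hours).
P(N ≥ 8) = 1 − P(N ≤ 7) = 1 − Σ_{j=0}^{7} e^(−μ) μ^j/j! ≈ 0.2159.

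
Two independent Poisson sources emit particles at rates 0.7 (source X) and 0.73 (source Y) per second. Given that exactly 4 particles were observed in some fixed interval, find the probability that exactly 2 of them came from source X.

0.3747

Given the total, each event is independently from source X with probability p = λ_X/(λ_X+λ_Y) = 0.7/1.43 ≈ 0.4895.
So K ~ Binomial(4, 0.7/1.43): P(K = 2) = C(4,2) · (0.7/1.43)^2 · (0.73/1.43)^2 ≈ 0.3747.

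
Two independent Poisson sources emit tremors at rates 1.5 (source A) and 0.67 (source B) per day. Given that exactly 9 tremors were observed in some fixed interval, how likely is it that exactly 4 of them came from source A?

0.0807

Given the total, each event is independently from source A with probability p = λ_A/(λ_A+λ_B) = 1.5/2.17 ≈ 0.6912.
So K ~ Binomial(9, 1.5/2.17): P(K = 4) = C(9,4) · (1.5/2.17)^4 · (0.67/2.17)^5 ≈ 0.0807.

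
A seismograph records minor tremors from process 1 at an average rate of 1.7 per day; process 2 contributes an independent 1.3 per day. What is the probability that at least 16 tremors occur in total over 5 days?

0.4319

Independent Poisson processes superpose: combined rate λ = 1.7 + 1.3 = 3 per day.
Over the interval, μ = 3 × 5 = 15 (5 days).
P(N ≥ 16) = 1 − P(N ≤ 15) ≈ 0.4319.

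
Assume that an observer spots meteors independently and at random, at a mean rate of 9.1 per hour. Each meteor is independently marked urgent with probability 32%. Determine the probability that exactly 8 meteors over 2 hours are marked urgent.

0.0970

Thinning: the meteors that are marked urgent themselves form a Poisson process with rate 0.32 × 9.1 = 2.912 per hour.
Over the interval, μ = 2.912 × 2 = 5.824 (2 hours).
P(N = 8) = e^(−5.824) · 5.824^8/8! ≈ 0.0970.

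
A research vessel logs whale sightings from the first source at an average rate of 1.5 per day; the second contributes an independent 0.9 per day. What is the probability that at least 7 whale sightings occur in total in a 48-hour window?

0.2092

Independent Poisson processes superpose: combined rate λ = 1.5 + 0.9 = 2.4 per day.
Over the interval, μ = 2.4 × 2 = 4.8 (a 48-hour window = 2 days).
P(N ≥ 7) = 1 − P(N ≤ 6) ≈ 0.2092.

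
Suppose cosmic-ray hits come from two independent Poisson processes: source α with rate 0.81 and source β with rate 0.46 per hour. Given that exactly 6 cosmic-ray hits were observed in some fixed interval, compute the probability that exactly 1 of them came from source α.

0.0239

Given the total, each event is independently from source α with probability p = λ_α/(λ_α+λ_β) = 0.81/1.27 ≈ 0.6378.
So K ~ Binomial(6, 0.81/1.27): P(K = 1) = C(6,1) · (0.81/1.27)^1 · (0.46/1.27)^5 ≈ 0.0239.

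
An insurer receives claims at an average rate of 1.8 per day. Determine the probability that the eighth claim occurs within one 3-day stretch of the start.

Over the interval, μ = 1.8 × 3 = 5.4 (a 3-day stretch = 3 days).
The eighth arrival falls in the interval iff at least 8 events occur there: P(S_8 ≤ t) = P(N ≥ 8) = 1 − P(N ≤ 7) ≈ 0.1783.

0.1783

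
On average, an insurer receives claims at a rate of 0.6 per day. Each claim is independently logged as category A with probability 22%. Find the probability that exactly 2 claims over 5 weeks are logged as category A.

Thinning: the claims that are logged as category A themselves form a Poisson process with rate 0.22 × 0.6 = 0.132 per day.
Over the interval, μ = 0.132 × 35 = 4.62 (5 weeks = 35 days).
P(N = 2) = e^(−4.62) · 4.62^2/2! ≈ 0.1052.

0.1052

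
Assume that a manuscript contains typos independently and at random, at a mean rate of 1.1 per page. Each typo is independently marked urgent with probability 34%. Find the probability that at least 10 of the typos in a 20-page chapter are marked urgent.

0.2213

Thinning: the typos that are marked urgent themselves form a Poisson process with rate 0.34 × 1.1 = 0.374 per page.
Over the interval, μ = 0.374 × 20 = 7.48 (a 20-page chapter = 20 pages).
P(N ≥ 10) = 1 − P(N ≤ 9) ≈ 0.2213.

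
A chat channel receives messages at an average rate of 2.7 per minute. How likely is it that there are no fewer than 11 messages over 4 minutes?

Over the interval, μ = 2.7 × 4 = 10.8 (4 minutes).
P(N ≥ 11) = 1 − P(N ≤ 10) = 1 − Σ_{j=0}^{10} e^(−μ) μ^j/j! ≈ 0.5160.

0.5160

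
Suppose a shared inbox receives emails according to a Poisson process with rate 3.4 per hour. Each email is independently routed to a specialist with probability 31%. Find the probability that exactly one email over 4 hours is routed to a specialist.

Thinning: the emails that are routed to a specialist themselves form a Poisson process with rate 0.31 × 3.4 = 1.054 per hour.
Over the interval, μ = 1.054 × 4 = 4.216 (4 hours).
P(N = 1) = e^(−4.216) · 4.216^1/1! ≈ 0.0622.

0.0622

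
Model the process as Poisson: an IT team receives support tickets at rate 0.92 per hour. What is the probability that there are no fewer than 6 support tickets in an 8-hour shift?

Over the interval, μ = 0.92 × 8 = 7.36 (an 8-hour shift = 8 hours).
P(N ≥ 6) = 1 − P(N ≤ 5) = 1 − Σ_{j=0}^{5} e^(−μ) μ^j/j! ≈ 0.7429.

0.7429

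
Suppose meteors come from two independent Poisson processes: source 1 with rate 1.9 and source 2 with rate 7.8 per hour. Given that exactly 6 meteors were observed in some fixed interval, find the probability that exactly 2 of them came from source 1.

0.2406

Given the total, each event is independently from source 1 with probability p = λ_1/(λ_1+λ_2) = 1.9/9.7 ≈ 0.1959.
So K ~ Binomial(6, 1.9/9.7): P(K = 2) = C(6,2) · (1.9/9.7)^2 · (7.8/9.7)^4 ≈ 0.2406.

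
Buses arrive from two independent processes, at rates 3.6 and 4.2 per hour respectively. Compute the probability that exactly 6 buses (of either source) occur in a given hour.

0.1282

Independent Poisson processes superpose: combined rate λ = 3.6 + 4.2 = 7.8 per hour.
So μ = 7.8.
P(N = 6) = e^(−7.8) · 7.8^6/6! ≈ 0.1282.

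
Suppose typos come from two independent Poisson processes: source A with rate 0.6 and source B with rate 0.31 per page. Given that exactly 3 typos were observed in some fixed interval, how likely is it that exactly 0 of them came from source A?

Given the total, each event is independently from source A with probability p = λ_A/(λ_A+λ_B) = 0.6/0.91 ≈ 0.6593.
So K ~ Binomial(3, 0.6/0.91): P(K = 0) = C(3,0) · (0.6/0.91)^0 · (0.31/0.91)^3 ≈ 0.0395.

0.0395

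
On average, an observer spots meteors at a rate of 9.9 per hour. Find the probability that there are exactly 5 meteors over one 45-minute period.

0.1121

Over the interval, μ = 9.9 × 0.75 = 7.425 (a 45-minute period = 0.75 hours).
P(N = 5) = e^(−μ) μ^5/5! = e^(−7.425) · 7.425^5/120 ≈ 0.1121.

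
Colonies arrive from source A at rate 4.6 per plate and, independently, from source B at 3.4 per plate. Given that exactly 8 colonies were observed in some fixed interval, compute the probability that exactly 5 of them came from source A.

0.2702

Given the total, each event is independently from source A with probability p = λ_A/(λ_A+λ_B) = 4.6/8 = 0.5750.
So K ~ Binomial(8, 4.6/8): P(K = 5) = C(8,5) · (4.6/8)^5 · (3.4/8)^3 ≈ 0.2702.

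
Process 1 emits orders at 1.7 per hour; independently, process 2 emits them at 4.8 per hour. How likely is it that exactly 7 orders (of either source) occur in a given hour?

Independent Poisson processes superpose: combined rate λ = 1.7 + 4.8 = 6.5 per hour.
So μ = 6.5.
P(N = 7) = e^(−6.5) · 6.5^7/7! ≈ 0.1462.

0.1462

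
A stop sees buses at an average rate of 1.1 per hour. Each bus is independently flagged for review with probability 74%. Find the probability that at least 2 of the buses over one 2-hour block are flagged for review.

Thinning: the buses that are flagged for review themselves form a Poisson process with rate 0.74 × 1.1 = 0.814 per hour.
Over the interval, μ = 0.814 × 2 = 1.628 (a 2-hour block = 2 hours).
P(N ≥ 2) = 1 − P(N ≤ 1) ≈ 0.4841.

0.4841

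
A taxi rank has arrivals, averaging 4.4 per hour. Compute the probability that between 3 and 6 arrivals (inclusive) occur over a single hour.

0.6585

With mean μ = 4.4 per hour,
P(3 ≤ N ≤ 6) = Σ_{j=3}^{6} e^(−4.4) · 4.4^j/j! ≈ 0.6585.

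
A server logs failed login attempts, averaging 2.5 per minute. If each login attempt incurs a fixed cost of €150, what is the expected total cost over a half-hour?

E[N] = 2.5 × 30 = 75 (a half-hour = 30 minutes); E[cost] = 75 × €150 = €11250.

€11250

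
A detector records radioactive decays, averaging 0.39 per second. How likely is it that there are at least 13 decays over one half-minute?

0.3898

Over the interval, μ = 0.39 × 30 = 11.7 (a half-minute = 30 seconds).
P(N ≥ 13) = 1 − P(N ≤ 12) = 1 − Σ_{j=0}^{12} e^(−μ) μ^j/j! ≈ 0.3898.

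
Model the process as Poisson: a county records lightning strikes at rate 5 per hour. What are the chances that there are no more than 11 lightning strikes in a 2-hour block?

Over the interval, μ = 5 × 2 = 10 (a 2-hour block = 2 hours).
P(N ≤ 11) = Σ_{j=0}^{11} e^(−μ) μ^j/j! ≈ 0.6968.

0.6968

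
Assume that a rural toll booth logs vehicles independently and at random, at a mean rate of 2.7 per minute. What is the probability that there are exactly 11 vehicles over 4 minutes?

Over the interval, μ = 2.7 × 4 = 10.8 (4 minutes).
P(N = 11) = e^(−μ) μ^11/11! = e^(−10.8) · 10.8^11/39916800 ≈ 0.1192.

0.1192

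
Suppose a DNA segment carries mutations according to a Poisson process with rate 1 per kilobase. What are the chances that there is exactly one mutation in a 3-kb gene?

Over the interval, μ = 1 × 3 = 3 (a 3-kb gene = 3 kilobases).
P(N = 1) = e^(−μ) μ^1/1! = e^(−3) · 3^1/1 ≈ 0.1494.

0.1494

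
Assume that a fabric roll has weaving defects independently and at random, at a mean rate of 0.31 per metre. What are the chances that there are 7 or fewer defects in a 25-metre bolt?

0.4884

Over the interval, μ = 0.31 × 25 = 7.75 (a 25-metre bolt = 25 metres).
P(N ≤ 7) = Σ_{j=0}^{7} e^(−μ) μ^j/j! ≈ 0.4884.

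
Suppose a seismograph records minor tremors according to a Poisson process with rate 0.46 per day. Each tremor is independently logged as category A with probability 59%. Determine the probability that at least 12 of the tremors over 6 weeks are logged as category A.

0.4682

Thinning: the tremors that are logged as category A themselves form a Poisson process with rate 0.59 × 0.46 = 0.2714 per day.
Over the interval, μ = 0.2714 × 42 = 11.3988 (6 weeks = 42 days).
P(N ≥ 12) = 1 − P(N ≤ 11) ≈ 0.4682.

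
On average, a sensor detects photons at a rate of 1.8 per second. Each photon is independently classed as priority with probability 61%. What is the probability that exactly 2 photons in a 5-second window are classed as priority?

Thinning: the photons that are classed as priority themselves form a Poisson process with rate 0.61 × 1.8 = 1.098 per second.
Over the interval, μ = 1.098 × 5 = 5.49 (a 5-second window = 5 seconds).
P(N = 2) = e^(−5.49) · 5.49^2/2! ≈ 0.0622.

0.0622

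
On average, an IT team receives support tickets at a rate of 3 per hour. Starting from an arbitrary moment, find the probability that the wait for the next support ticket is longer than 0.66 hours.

The wait for the next event is exponential with rate λ = 3 per hour.
P(T > 0.66) = e^(−λt) = e^(−3 × 0.66) = e^(−1.98) ≈ 0.1381.

0.1381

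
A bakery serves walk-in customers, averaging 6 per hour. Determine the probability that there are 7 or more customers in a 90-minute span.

0.7932

Over the interval, μ = 6 × 1.5 = 9 (a 90-minute span = 1.5 hours).
P(N ≥ 7) = 1 − P(N ≤ 6) = 1 − Σ_{j=0}^{6} e^(−μ) μ^j/j! ≈ 0.7932.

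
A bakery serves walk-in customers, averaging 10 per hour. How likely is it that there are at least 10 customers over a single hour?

0.5421

With mean μ = 10 per hour,
P(N ≥ 10) = 1 − P(N ≤ 9) = 1 − Σ_{j=0}^{9} e^(−μ) μ^j/j! ≈ 0.5421.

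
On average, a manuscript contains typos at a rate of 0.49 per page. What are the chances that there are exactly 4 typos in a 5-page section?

Over the interval, μ = 0.49 × 5 = 2.45 (a 5-page section = 5 pages).
P(N = 4) = e^(−μ) μ^4/4! = e^(−2.45) · 2.45^4/24 ≈ 0.1295.

0.1295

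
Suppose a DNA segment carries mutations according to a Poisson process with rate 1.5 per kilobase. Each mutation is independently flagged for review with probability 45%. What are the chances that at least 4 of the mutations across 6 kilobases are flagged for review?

Thinning: the mutations that are flagged for review themselves form a Poisson process with rate 0.45 × 1.5 = 0.675 per kilobase.
Over the interval, μ = 0.675 × 6 = 4.05 (6 kilobases).
P(N ≥ 4) = 1 − P(N ≤ 3) ≈ 0.5762.

0.5762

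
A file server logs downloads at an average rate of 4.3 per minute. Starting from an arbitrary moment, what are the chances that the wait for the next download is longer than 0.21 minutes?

0.4054

The wait for the next event is exponential with rate λ = 4.3 per minute.
P(T > 0.21) = e^(−λt) = e^(−4.3 × 0.21) = e^(−0.903) ≈ 0.4054.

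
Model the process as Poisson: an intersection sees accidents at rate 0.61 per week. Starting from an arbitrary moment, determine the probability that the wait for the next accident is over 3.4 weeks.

0.1257

The wait for the next event is exponential with rate λ = 0.61 per week.
P(T > 3.4) = e^(−λt) = e^(−0.61 × 3.4) = e^(−2.074) ≈ 0.1257.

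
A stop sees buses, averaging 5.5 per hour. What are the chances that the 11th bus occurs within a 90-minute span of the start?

0.2097

Over the interval, μ = 5.5 × 1.5 = 8.25 (a 90-minute span = 1.5 hours).
The 11th arrival falls in the interval iff at least 11 events occur there: P(S_11 ≤ t) = P(N ≥ 11) = 1 − P(N ≤ 10) ≈ 0.2097.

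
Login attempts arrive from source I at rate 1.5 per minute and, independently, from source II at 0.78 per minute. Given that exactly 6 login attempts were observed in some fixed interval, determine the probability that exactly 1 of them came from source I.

Given the total, each event is independently from source I with probability p = λ_I/(λ_I+λ_II) = 1.5/2.28 ≈ 0.6579.
So K ~ Binomial(6, 1.5/2.28): P(K = 1) = C(6,1) · (1.5/2.28)^1 · (0.78/2.28)^5 ≈ 0.0185.

0.0185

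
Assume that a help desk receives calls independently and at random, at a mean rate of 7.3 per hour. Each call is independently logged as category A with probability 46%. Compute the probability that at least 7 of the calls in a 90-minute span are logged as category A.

0.2432

Thinning: the calls that are logged as category A themselves form a Poisson process with rate 0.46 × 7.3 = 3.358 per hour.
Over the interval, μ = 3.358 × 1.5 = 5.037 (a 90-minute span = 1.5 hours).
P(N ≥ 7) = 1 − P(N ≤ 6) ≈ 0.2432.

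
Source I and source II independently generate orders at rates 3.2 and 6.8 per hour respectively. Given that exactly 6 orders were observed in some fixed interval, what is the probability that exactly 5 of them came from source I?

0.0137

Given the total, each event is independently from source I with probability p = λ_I/(λ_I+λ_II) = 3.2/10 = 0.3200.
So K ~ Binomial(6, 3.2/10): P(K = 5) = C(6,5) · (3.2/10)^5 · (6.8/10)^1 ≈ 0.0137.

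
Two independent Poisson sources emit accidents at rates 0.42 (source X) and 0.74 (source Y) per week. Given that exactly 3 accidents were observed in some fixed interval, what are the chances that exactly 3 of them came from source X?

Given the total, each event is independently from source X with probability p = λ_X/(λ_X+λ_Y) = 0.42/1.16 ≈ 0.3621.
So K ~ Binomial(3, 0.42/1.16): P(K = 3) = C(3,3) · (0.42/1.16)^3 · (0.74/1.16)^0 ≈ 0.0475.

0.0475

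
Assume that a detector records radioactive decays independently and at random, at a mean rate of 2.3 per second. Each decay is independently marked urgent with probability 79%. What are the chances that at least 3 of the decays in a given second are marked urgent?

Thinning: the decays that are marked urgent themselves form a Poisson process with rate 0.79 × 2.3 = 1.817 per second.
So μ = 1.817.
P(N ≥ 3) = 1 − P(N ≤ 2) ≈ 0.2739.

0.2739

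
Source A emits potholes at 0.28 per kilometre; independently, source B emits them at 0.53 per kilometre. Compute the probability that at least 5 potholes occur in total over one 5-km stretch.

0.3809

Independent Poisson processes superpose: combined rate λ = 0.28 + 0.53 = 0.81 per kilometre.
Over the interval, μ = 0.81 × 5 = 4.05 (a 5-km stretch = 5 kilometres).
P(N ≥ 5) = 1 − P(N ≤ 4) ≈ 0.3809.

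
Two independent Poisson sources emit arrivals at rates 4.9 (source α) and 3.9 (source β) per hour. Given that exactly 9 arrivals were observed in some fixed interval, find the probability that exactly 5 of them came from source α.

0.2602

Given the total, each event is independently from source α with probability p = λ_α/(λ_α+λ_β) = 4.9/8.8 ≈ 0.5568.
So K ~ Binomial(9, 4.9/8.8): P(K = 5) = C(9,5) · (4.9/8.8)^5 · (3.9/8.8)^4 ≈ 0.2602.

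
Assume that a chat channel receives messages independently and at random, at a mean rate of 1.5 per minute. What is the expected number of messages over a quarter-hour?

E[N] = λt = 1.5 × 15 = 22.5 (a quarter-hour = 15 minutes).

22.5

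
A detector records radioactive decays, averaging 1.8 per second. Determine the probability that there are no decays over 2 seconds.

Over the interval, μ = 1.8 × 2 = 3.6 (2 seconds).
P(N = 0) = e^(−μ) μ^0/0! = e^(−3.6) · 3.6^0/1 ≈ 0.0273.

0.0273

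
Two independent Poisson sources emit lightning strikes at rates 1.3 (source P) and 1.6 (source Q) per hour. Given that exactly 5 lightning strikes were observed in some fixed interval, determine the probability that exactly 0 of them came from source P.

Given the total, each event is independently from source P with probability p = λ_P/(λ_P+λ_Q) = 1.3/2.9 ≈ 0.4483.
So K ~ Binomial(5, 1.3/2.9): P(K = 0) = C(5,0) · (1.3/2.9)^0 · (1.6/2.9)^5 ≈ 0.0511.

0.0511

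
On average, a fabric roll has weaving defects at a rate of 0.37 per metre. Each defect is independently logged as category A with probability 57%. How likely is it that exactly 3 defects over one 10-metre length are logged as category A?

0.1897

Thinning: the defects that are logged as category A themselves form a Poisson process with rate 0.57 × 0.37 = 0.2109 per metre.
Over the interval, μ = 0.2109 × 10 = 2.109 (a 10-metre length = 10 metres).
P(N = 3) = e^(−2.109) · 2.109^3/3! ≈ 0.1897.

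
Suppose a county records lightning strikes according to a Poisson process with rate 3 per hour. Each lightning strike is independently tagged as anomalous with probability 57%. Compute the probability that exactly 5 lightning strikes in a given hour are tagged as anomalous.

Thinning: the lightning strikes that are tagged as anomalous themselves form a Poisson process with rate 0.57 × 3 = 1.71 per hour.
So μ = 1.71.
P(N = 5) = e^(−1.71) · 1.71^5/5! ≈ 0.0220.

0.0220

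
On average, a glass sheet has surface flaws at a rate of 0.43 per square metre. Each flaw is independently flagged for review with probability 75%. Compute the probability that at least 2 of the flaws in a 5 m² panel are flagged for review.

Thinning: the flaws that are flagged for review themselves form a Poisson process with rate 0.75 × 0.43 = 0.3225 per square metre.
Over the interval, μ = 0.3225 × 5 = 1.6125 (a 5 m² panel = 5 square metres).
P(N ≥ 2) = 1 − P(N ≤ 1) ≈ 0.4791.

0.4791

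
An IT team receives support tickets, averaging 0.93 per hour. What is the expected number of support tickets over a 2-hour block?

E[N] = λt = 0.93 × 2 = 1.86 (a 2-hour block = 2 hours).

1.86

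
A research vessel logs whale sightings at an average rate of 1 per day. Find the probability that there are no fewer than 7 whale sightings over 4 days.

0.1107

Over the interval, μ = 1 × 4 = 4 (4 days).
P(N ≥ 7) = 1 − P(N ≤ 6) = 1 − Σ_{j=0}^{6} e^(−μ) μ^j/j! ≈ 0.1107.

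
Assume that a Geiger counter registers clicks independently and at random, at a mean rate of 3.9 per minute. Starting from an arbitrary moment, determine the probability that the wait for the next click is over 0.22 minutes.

The wait for the next event is exponential with rate λ = 3.9 per minute.
P(T > 0.22) = e^(−λt) = e^(−3.9 × 0.22) = e^(−0.858) ≈ 0.4240.

0.4240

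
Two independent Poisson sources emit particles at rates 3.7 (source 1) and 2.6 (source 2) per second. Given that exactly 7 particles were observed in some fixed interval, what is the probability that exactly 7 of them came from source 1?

0.0241

Given the total, each event is independently from source 1 with probability p = λ_1/(λ_1+λ_2) = 3.7/6.3 ≈ 0.5873.
So K ~ Binomial(7, 3.7/6.3): P(K = 7) = C(7,7) · (3.7/6.3)^7 · (2.6/6.3)^0 ≈ 0.0241.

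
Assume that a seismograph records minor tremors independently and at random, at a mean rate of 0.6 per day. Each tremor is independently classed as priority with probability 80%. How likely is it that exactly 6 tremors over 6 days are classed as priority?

Thinning: the tremors that are classed as priority themselves form a Poisson process with rate 0.8 × 0.6 = 0.48 per day.
Over the interval, μ = 0.48 × 6 = 2.88 (6 days).
P(N = 6) = e^(−2.88) · 2.88^6/6! ≈ 0.0445.

0.0445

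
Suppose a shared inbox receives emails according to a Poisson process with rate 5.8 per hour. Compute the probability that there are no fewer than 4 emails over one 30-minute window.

Over the interval, μ = 5.8 × 0.5 = 2.9 (a 30-minute window = 0.5 hours).
P(N ≥ 4) = 1 − P(N ≤ 3) = 1 − Σ_{j=0}^{3} e^(−μ) μ^j/j! ≈ 0.3304.

0.3304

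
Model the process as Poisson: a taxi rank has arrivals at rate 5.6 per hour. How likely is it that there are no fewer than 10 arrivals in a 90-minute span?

0.3341

Over the interval, μ = 5.6 × 1.5 = 8.4 (a 90-minute span = 1.5 hours).
P(N ≥ 10) = 1 − P(N ≤ 9) = 1 − Σ_{j=0}^{9} e^(−μ) μ^j/j! ≈ 0.3341.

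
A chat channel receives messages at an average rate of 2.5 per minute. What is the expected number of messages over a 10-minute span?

25

E[N] = λt = 2.5 × 10 = 25 (a 10-minute span = 10 minutes).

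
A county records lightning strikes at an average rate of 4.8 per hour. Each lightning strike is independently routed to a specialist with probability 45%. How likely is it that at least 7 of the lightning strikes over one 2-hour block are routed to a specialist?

Thinning: the lightning strikes that are routed to a specialist themselves form a Poisson process with rate 0.45 × 4.8 = 2.16 per hour.
Over the interval, μ = 2.16 × 2 = 4.32 (a 2-hour block = 2 hours).
P(N ≥ 7) = 1 − P(N ≤ 6) ≈ 0.1466.

0.1466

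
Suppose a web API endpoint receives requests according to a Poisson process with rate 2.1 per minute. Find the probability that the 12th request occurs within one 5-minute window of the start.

Over the interval, μ = 2.1 × 5 = 10.5 (a 5-minute window = 5 minutes).
The 12th arrival falls in the interval iff at least 12 events occur there: P(S_12 ≤ t) = P(N ≥ 12) = 1 − P(N ≤ 11) ≈ 0.3613.

0.3613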